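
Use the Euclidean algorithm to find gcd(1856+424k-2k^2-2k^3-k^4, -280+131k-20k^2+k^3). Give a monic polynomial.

Repeated division with remainder:
  -k^4-2k^3-2k^2+424k+1856 = (-k-22)(k^3-20k^2+131k-280) + (-311k^2+3026k-4304)
  k^3-20k^2+131k-280 = (-(1/311)k+3194/96721)(-311k^2+3026k-4304) + ((1666863/96721)k-13334904/96721)
  -311k^2+3026k-4304 = (-(30080231/1666863)k+52035898/1666863)((1666863/96721)k-13334904/96721) + (0)
Last nonzero remainder: (1666863/96721)k-13334904/96721. Dividing through by 1666863/96721 gives the monic gcd k-8.

-8+k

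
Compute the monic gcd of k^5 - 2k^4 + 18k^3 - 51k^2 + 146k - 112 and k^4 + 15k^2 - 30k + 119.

By polynomial division,
  k^5 - 2k^4 + 18k^3 - 51k^2 + 146k - 112 = (k - 2)(k^4 + 15k^2 - 30k + 119) + (3k^3 + 9k^2 - 33k + 126)
  k^4 + 15k^2 - 30k + 119 = ((1/3)k - 1)(3k^3 + 9k^2 - 33k + 126) + (35k^2 - 105k + 245)
  3k^3 + 9k^2 - 33k + 126 = ((3/35)k + 18/35)(35k^2 - 105k + 245) + (0)
Last nonzero remainder: 35k^2 - 105k + 245. Dividing through by 35 gives the monic gcd k^2 - 3k + 7.

k^2 - 3k + 7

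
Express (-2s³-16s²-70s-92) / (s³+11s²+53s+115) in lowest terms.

(-2s-4)/(s+5)

Repeated division with remainder:
  -2s³-16s²-70s-92 = (-2)(s³+11s²+53s+115) + (6s²+36s+138)
  s³+11s²+53s+115 = ((1/6)s+5/6)(6s²+36s+138) + (0)
Last nonzero remainder: 6s²+36s+138. Dividing through by 6 gives the monic gcd s²+6s+23.
Cancel s²+6s+23 from numerator and denominator to get the reduced form.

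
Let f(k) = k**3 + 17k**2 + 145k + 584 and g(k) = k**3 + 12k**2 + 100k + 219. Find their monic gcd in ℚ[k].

k**2 + 9k + 73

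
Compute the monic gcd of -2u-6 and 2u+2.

Euclidean algorithm in ℚ[u]:
  -2u-6 = (-1)(2u+2) + (-4)
  2u+2 = (-(1/2)u-1/2)(-4) + (0)
The last nonzero remainder is the constant -4, so the polynomials are coprime and gcd = 1.

1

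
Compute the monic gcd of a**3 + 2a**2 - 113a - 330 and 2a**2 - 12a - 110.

Repeated division with remainder:
  a**3 + 2a**2 - 113a - 330 = ((1/2)a + 4)(2a**2 - 12a - 110) + (-10a + 110)
  2a**2 - 12a - 110 = (-(1/5)a - 1)(-10a + 110) + (0)
Last nonzero remainder: -10a + 110. Dividing through by -10 gives the monic gcd a - 11.

a - 11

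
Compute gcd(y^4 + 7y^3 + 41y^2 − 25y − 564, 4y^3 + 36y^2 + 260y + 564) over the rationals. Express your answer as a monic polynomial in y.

y^2 + 6y + 47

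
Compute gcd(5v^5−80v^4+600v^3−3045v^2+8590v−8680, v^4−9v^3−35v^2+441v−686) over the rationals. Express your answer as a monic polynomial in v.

v^2−9v+14

Repeated division with remainder:
  5v^5−80v^4+600v^3−3045v^2+8590v−8680 = (5v−35)(v^4−9v^3−35v^2+441v−686) + (460v^3−6475v^2+27455v−32690)
  v^4−9v^3−35v^2+441v−686 = ((1/460)v+467/42320)(460v^3−6475v^2+27455v−32690) + (−(196647/8464)v^2+(1769823/8464)v−1376529/4232)
  460v^3−6475v^2+27455v−32690 = (−(3893440/196647)v+19763440/196647)(−(196647/8464)v^2+(1769823/8464)v−1376529/4232) + (0)
Last nonzero remainder: −(196647/8464)v^2+(1769823/8464)v−1376529/4232. Dividing through by −196647/8464 gives the monic gcd v^2−9v+14.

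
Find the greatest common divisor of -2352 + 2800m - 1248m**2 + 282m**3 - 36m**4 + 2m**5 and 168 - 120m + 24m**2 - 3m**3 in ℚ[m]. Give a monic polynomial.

Apply the Euclidean algorithm:
  2m**5 - 36m**4 + 282m**3 - 1248m**2 + 2800m - 2352 = (-(2/3)m**2 + (20/3)m - 14)(-3m**3 + 24m**2 - 120m + 168) + (0)
Last nonzero remainder: -3m**3 + 24m**2 - 120m + 168. Dividing through by -3 gives the monic gcd m**3 - 8m**2 + 40m - 56.

-56 + 40m - 8m**2 + m**3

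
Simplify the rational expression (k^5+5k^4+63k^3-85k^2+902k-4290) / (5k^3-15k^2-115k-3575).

(k^3-3k^2+22k-66)/(5k-55)

Repeated division with remainder:
  k^5+5k^4+63k^3-85k^2+902k-4290 = ((1/5)k^2+(8/5)k+22)(5k^3-15k^2-115k-3575) + (1144k^2+9152k+74360)
  5k^3-15k^2-115k-3575 = ((5/1144)k-5/104)(1144k^2+9152k+74360) + (0)
Last nonzero remainder: 1144k^2+9152k+74360. Dividing through by 1144 gives the monic gcd k^2+8k+65.
Cancel k^2+8k+65 from numerator and denominator to get the reduced form.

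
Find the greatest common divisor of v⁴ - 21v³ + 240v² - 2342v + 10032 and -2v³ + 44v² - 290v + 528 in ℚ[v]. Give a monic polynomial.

Euclidean algorithm in ℚ[v]:
  v⁴ - 21v³ + 240v² - 2342v + 10032 = (-(1/2)v - 1/2)(-2v³ + 44v² - 290v + 528) + (117v² - 2223v + 10296)
  -2v³ + 44v² - 290v + 528 = (-(2/117)v + 2/39)(117v² - 2223v + 10296) + (0)
Last nonzero remainder: 117v² - 2223v + 10296. Dividing through by 117 gives the monic gcd v² - 19v + 88.

v² - 19v + 88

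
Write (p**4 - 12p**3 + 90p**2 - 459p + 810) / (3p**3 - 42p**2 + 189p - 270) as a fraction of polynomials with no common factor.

(p**2 - 3p + 45)/(3p - 15)

Euclidean algorithm in ℚ[p]:
  p**4 - 12p**3 + 90p**2 - 459p + 810 = ((1/3)p + 2/3)(3p**3 - 42p**2 + 189p - 270) + (55p**2 - 495p + 990)
  3p**3 - 42p**2 + 189p - 270 = ((3/55)p - 3/11)(55p**2 - 495p + 990) + (0)
Last nonzero remainder: 55p**2 - 495p + 990. Dividing through by 55 gives the monic gcd p**2 - 9p + 18.
Cancel p**2 - 9p + 18 from numerator and denominator to get the reduced form.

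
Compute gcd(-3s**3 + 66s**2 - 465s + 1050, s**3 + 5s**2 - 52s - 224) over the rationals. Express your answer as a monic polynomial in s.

Apply the Euclidean algorithm:
  -3s**3 + 66s**2 - 465s + 1050 = (-3)(s**3 + 5s**2 - 52s - 224) + (81s**2 - 621s + 378)
  s**3 + 5s**2 - 52s - 224 = ((1/81)s + 38/243)(81s**2 - 621s + 378) + ((364/9)s - 2548/9)
  81s**2 - 621s + 378 = ((729/364)s - 243/182)((364/9)s - 2548/9) + (0)
Last nonzero remainder: (364/9)s - 2548/9. Dividing through by 364/9 gives the monic gcd s - 7.

s - 7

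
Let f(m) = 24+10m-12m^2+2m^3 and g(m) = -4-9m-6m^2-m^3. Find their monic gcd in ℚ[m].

Apply the Euclidean algorithm:
  2m^3-12m^2+10m+24 = (-2)(-m^3-6m^2-9m-4) + (-24m^2-8m+16)
  -m^3-6m^2-9m-4 = ((1/24)m+17/72)(-24m^2-8m+16) + (-(70/9)m-70/9)
  -24m^2-8m+16 = ((108/35)m-72/35)(-(70/9)m-70/9) + (0)
Last nonzero remainder: -(70/9)m-70/9. Dividing through by -70/9 gives the monic gcd m+1.

1+m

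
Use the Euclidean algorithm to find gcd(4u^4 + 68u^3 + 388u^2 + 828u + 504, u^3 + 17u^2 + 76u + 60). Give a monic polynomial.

u^2 + 7u + 6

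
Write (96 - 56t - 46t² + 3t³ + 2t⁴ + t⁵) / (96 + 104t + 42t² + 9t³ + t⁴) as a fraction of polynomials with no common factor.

Apply the Euclidean algorithm:
  t⁵ + 2t⁴ + 3t³ - 46t² - 56t + 96 = (t - 7)(t⁴ + 9t³ + 42t² + 104t + 96) + (24t³ + 144t² + 576t + 768)
  t⁴ + 9t³ + 42t² + 104t + 96 = ((1/24)t + 1/8)(24t³ + 144t² + 576t + 768) + (0)
Last nonzero remainder: 24t³ + 144t² + 576t + 768. Dividing through by 24 gives the monic gcd t³ + 6t² + 24t + 32.
Cancel t³ + 6t² + 24t + 32 from numerator and denominator to get the reduced form.

(3 - 4t + t²)/(3 + t)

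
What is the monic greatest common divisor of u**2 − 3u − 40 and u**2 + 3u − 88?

u − 8

By polynomial division,
  u**2 − 3u − 40 = (u**2 + 3u − 88) + (−6u + 48)
  u**2 + 3u − 88 = (−(1/6)u − 11/6)(−6u + 48) + (0)
Last nonzero remainder: −6u + 48. Dividing through by −6 gives the monic gcd u − 8.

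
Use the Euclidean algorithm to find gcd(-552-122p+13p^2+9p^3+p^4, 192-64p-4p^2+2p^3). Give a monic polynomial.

-24+2p+p^2

Apply the Euclidean algorithm:
  p^4+9p^3+13p^2-122p-552 = ((1/2)p+11/2)(2p^3-4p^2-64p+192) + (67p^2+134p-1608)
  2p^3-4p^2-64p+192 = ((2/67)p-8/67)(67p^2+134p-1608) + (0)
Last nonzero remainder: 67p^2+134p-1608. Dividing through by 67 gives the monic gcd p^2+2p-24.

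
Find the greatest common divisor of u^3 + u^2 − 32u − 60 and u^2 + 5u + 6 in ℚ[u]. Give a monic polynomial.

u + 2

By polynomial division,
  u^3 + u^2 − 32u − 60 = (u − 4)(u^2 + 5u + 6) + (−18u − 36)
  u^2 + 5u + 6 = (−(1/18)u − 1/6)(−18u − 36) + (0)
Last nonzero remainder: −18u − 36. Dividing through by −18 gives the monic gcd u + 2.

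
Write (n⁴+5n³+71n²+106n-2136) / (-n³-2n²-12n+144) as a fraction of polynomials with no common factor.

Euclidean algorithm in ℚ[n]:
  n⁴+5n³+71n²+106n-2136 = (-n-3)(-n³-2n²-12n+144) + (53n²+214n-1704)
  -n³-2n²-12n+144 = (-(1/53)n+108/2809)(53n²+214n-1704) + (-(147132/2809)n+588528/2809)
  53n²+214n-1704 = (-(148877/147132)n-199439/24522)(-(147132/2809)n+588528/2809) + (0)
Last nonzero remainder: -(147132/2809)n+588528/2809. Dividing through by -147132/2809 gives the monic gcd n-4.
Cancel n-4 from numerator and denominator to get the reduced form.

(-n³-9n²-107n-534)/(n²+6n+36)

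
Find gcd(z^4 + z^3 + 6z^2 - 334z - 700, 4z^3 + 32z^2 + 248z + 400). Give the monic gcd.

Euclidean algorithm in ℚ[z]:
  z^4 + z^3 + 6z^2 - 334z - 700 = ((1/4)z - 7/4)(4z^3 + 32z^2 + 248z + 400) + (0)
Last nonzero remainder: 4z^3 + 32z^2 + 248z + 400. Dividing through by 4 gives the monic gcd z^3 + 8z^2 + 62z + 100.

z^3 + 8z^2 + 62z + 100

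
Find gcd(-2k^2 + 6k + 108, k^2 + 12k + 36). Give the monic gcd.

Euclidean algorithm in ℚ[k]:
  -2k^2 + 6k + 108 = (-2)(k^2 + 12k + 36) + (30k + 180)
  k^2 + 12k + 36 = ((1/30)k + 1/5)(30k + 180) + (0)
Last nonzero remainder: 30k + 180. Dividing through by 30 gives the monic gcd k + 6.

k + 6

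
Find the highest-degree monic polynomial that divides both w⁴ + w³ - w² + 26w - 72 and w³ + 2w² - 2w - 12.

w - 2

Repeated division with remainder:
  w⁴ + w³ - w² + 26w - 72 = (w - 1)(w³ + 2w² - 2w - 12) + (3w² + 36w - 84)
  w³ + 2w² - 2w - 12 = ((1/3)w - 10/3)(3w² + 36w - 84) + (146w - 292)
  3w² + 36w - 84 = ((3/146)w + 21/73)(146w - 292) + (0)
Last nonzero remainder: 146w - 292. Dividing through by 146 gives the monic gcd w - 2.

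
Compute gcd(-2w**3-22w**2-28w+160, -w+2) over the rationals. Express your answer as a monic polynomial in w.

Repeated division with remainder:
  -2w**3-22w**2-28w+160 = (2w**2+26w+80)(-w+2) + (0)
Last nonzero remainder: -w+2. Dividing through by -1 gives the monic gcd w-2.

w-2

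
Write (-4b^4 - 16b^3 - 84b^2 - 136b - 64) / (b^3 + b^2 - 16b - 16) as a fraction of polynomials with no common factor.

(-4b^3 - 12b^2 - 72b - 64)/(b^2 - 16)

Repeated division with remainder:
  -4b^4 - 16b^3 - 84b^2 - 136b - 64 = (-4b - 12)(b^3 + b^2 - 16b - 16) + (-136b^2 - 392b - 256)
  b^3 + b^2 - 16b - 16 = (-(1/136)b + 4/289)(-136b^2 - 392b - 256) + (-(3600/289)b - 3600/289)
  -136b^2 - 392b - 256 = ((4913/450)b + 4624/225)(-(3600/289)b - 3600/289) + (0)
Last nonzero remainder: -(3600/289)b - 3600/289. Dividing through by -3600/289 gives the monic gcd b + 1.
Cancel b + 1 from numerator and denominator to get the reduced form.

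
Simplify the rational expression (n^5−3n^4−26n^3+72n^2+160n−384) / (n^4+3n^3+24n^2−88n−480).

Repeated division with remainder:
  n^5−3n^4−26n^3+72n^2+160n−384 = (n−6)(n^4+3n^3+24n^2−88n−480) + (−32n^3+304n^2+112n−3264)
  n^4+3n^3+24n^2−88n−480 = (−(1/32)n−25/64)(−32n^3+304n^2+112n−3264) + ((585/4)n^2−(585/4)n−1755)
  −32n^3+304n^2+112n−3264 = (−(128/585)n+1088/585)((585/4)n^2−(585/4)n−1755) + (0)
Last nonzero remainder: (585/4)n^2−(585/4)n−1755. Dividing through by 585/4 gives the monic gcd n^2−n−12.
Cancel n^2−n−12 from numerator and denominator to get the reduced form.

(n^3−2n^2−16n+32)/(n^2+4n+40)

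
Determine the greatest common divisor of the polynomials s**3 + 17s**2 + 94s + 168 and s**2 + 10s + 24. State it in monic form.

By polynomial division,
  s**3 + 17s**2 + 94s + 168 = (s + 7)(s**2 + 10s + 24) + (0)
The last nonzero remainder s**2 + 10s + 24 is already monic.

s**2 + 10s + 24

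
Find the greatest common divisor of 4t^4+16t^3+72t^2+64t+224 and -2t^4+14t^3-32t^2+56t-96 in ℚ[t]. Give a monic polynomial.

t^2+4

By polynomial division,
  4t^4+16t^3+72t^2+64t+224 = (-2)(-2t^4+14t^3-32t^2+56t-96) + (44t^3+8t^2+176t+32)
  -2t^4+14t^3-32t^2+56t-96 = (-(1/22)t+79/242)(44t^3+8t^2+176t+32) + (-(3220/121)t^2-12880/121)
  44t^3+8t^2+176t+32 = (-(1331/805)t-242/805)(-(3220/121)t^2-12880/121) + (0)
Last nonzero remainder: -(3220/121)t^2-12880/121. Dividing through by -3220/121 gives the monic gcd t^2+4.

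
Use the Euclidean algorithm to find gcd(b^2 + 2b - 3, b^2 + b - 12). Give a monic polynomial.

Apply the Euclidean algorithm:
  b^2 + 2b - 3 = (b^2 + b - 12) + (b + 9)
  b^2 + b - 12 = (b - 8)(b + 9) + (60)
  b + 9 = ((1/60)b + 3/20)(60) + (0)
The last nonzero remainder is the constant 60, so the polynomials are coprime and gcd = 1.

1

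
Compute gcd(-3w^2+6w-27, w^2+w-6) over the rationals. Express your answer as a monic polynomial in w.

1

Euclidean algorithm in ℚ[w]:
  -3w^2+6w-27 = (-3)(w^2+w-6) + (9w-45)
  w^2+w-6 = ((1/9)w+2/3)(9w-45) + (24)
  9w-45 = ((3/8)w-15/8)(24) + (0)
The last nonzero remainder is the constant 24, so the polynomials are coprime and gcd = 1.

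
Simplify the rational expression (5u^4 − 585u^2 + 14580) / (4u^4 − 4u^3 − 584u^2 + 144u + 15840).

(5u^2 − 405)/(4u^2 − 4u − 440)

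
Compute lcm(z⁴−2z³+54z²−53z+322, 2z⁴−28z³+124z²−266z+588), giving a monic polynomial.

z⁶−15z⁵+122z⁴−839z³+3279z²−6412z+13524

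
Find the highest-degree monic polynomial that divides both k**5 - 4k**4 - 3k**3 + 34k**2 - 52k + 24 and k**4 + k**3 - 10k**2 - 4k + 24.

k**3 - k**2 - 8k + 12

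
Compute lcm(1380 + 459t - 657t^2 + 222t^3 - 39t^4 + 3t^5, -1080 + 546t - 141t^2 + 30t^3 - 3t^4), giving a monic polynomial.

By polynomial division,
  3t^5 - 39t^4 + 222t^3 - 657t^2 + 459t + 1380 = (-t + 3)(-3t^4 + 30t^3 - 141t^2 + 546t - 1080) + (-9t^3 + 312t^2 - 2259t + 4620)
  -3t^4 + 30t^3 - 141t^2 + 546t - 1080 = ((1/3)t + 74/9)(-9t^3 + 312t^2 - 2259t + 4620) + (-(5860/3)t^2 + 17580t - 117200/3)
  -9t^3 + 312t^2 - 2259t + 4620 = ((27/5860)t - 693/5860)(-(5860/3)t^2 + 17580t - 117200/3) + (0)
Last nonzero remainder: -(5860/3)t^2 + 17580t - 117200/3. Dividing through by -5860/3 gives the monic gcd t^2 - 9t + 20.
Then lcm(f, g) = f·g / gcd(f, g); expanding and making the result monic gives the answer.

8280 + 2294t - 3635t^2 + 1704t^3 - 527t^4 + 105t^5 - 14t^6 + t^7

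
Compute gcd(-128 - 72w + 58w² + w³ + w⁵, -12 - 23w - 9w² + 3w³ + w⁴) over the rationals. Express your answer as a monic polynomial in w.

4 + 5w + w²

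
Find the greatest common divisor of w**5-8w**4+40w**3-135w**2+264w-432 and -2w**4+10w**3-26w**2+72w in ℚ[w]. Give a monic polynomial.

w**3-5w**2+13w-36

Euclidean algorithm in ℚ[w]:
  w**5-8w**4+40w**3-135w**2+264w-432 = (-(1/2)w+3/2)(-2w**4+10w**3-26w**2+72w) + (12w**3-60w**2+156w-432)
  -2w**4+10w**3-26w**2+72w = (-(1/6)w)(12w**3-60w**2+156w-432) + (0)
Last nonzero remainder: 12w**3-60w**2+156w-432. Dividing through by 12 gives the monic gcd w**3-5w**2+13w-36.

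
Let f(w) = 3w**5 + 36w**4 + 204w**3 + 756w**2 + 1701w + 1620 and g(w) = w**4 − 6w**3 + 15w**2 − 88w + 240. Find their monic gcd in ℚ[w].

Euclidean algorithm in ℚ[w]:
  3w**5 + 36w**4 + 204w**3 + 756w**2 + 1701w + 1620 = (3w + 54)(w**4 − 6w**3 + 15w**2 − 88w + 240) + (483w**3 + 210w**2 + 5733w − 11340)
  w**4 − 6w**3 + 15w**2 − 88w + 240 = ((1/483)w − 148/11109)(483w**3 + 210w**2 + 5733w − 11340) + ((3136/529)w**2 + (6272/529)w + 47040/529)
  483w**3 + 210w**2 + 5733w − 11340 = ((36501/448)w − 14283/112)((3136/529)w**2 + (6272/529)w + 47040/529) + (0)
Last nonzero remainder: (3136/529)w**2 + (6272/529)w + 47040/529. Dividing through by 3136/529 gives the monic gcd w**2 + 2w + 15.

w**2 + 2w + 15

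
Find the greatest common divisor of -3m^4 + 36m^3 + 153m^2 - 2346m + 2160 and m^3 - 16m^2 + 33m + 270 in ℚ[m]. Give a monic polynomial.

m^2 - 19m + 90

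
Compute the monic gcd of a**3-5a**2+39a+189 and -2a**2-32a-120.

Apply the Euclidean algorithm:
  a**3-5a**2+39a+189 = (-(1/2)a+21/2)(-2a**2-32a-120) + (315a+1449)
  -2a**2-32a-120 = (-(2/315)a-38/525)(315a+1449) + (-378/25)
  315a+1449 = (-(125/6)a-575/6)(-378/25) + (0)
The last nonzero remainder is the constant -378/25, so the polynomials are coprime and gcd = 1.

1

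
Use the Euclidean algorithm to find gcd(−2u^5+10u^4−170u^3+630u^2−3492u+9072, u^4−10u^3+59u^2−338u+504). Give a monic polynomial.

u^2−u+36

Euclidean algorithm in ℚ[u]:
  −2u^5+10u^4−170u^3+630u^2−3492u+9072 = (−2u−10)(u^4−10u^3+59u^2−338u+504) + (−152u^3+544u^2−5864u+14112)
  u^4−10u^3+59u^2−338u+504 = (−(1/152)u+61/1444)(−152u^3+544u^2−5864u+14112) + (−(924/361)u^2+(924/361)u−33264/361)
  −152u^3+544u^2−5864u+14112 = ((13718/231)u−5054/33)(−(924/361)u^2+(924/361)u−33264/361) + (0)
Last nonzero remainder: −(924/361)u^2+(924/361)u−33264/361. Dividing through by −924/361 gives the monic gcd u^2−u+36.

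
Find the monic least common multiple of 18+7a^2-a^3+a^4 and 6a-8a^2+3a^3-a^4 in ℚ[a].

Apply the Euclidean algorithm:
  a^4-a^3+7a^2+18 = (-1)(-a^4+3a^3-8a^2+6a) + (2a^3-a^2+6a+18)
  -a^4+3a^3-8a^2+6a = (-(1/2)a+5/4)(2a^3-a^2+6a+18) + (-(15/4)a^2+(15/2)a-45/2)
  2a^3-a^2+6a+18 = (-(8/15)a-4/5)(-(15/4)a^2+(15/2)a-45/2) + (0)
Last nonzero remainder: -(15/4)a^2+(15/2)a-45/2. Dividing through by -15/4 gives the monic gcd a^2-2a+6.
Then lcm(f, g) = f·g / gcd(f, g); expanding and making the result monic gives the answer.

-18a+18a^2-7a^3+8a^4-2a^5+a^6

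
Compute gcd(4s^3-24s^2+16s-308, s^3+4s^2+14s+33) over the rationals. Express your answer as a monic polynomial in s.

s^2+s+11

Apply the Euclidean algorithm:
  4s^3-24s^2+16s-308 = (4)(s^3+4s^2+14s+33) + (-40s^2-40s-440)
  s^3+4s^2+14s+33 = (-(1/40)s-3/40)(-40s^2-40s-440) + (0)
Last nonzero remainder: -40s^2-40s-440. Dividing through by -40 gives the monic gcd s^2+s+11.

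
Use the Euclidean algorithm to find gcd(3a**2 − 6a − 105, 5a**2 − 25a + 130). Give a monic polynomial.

Apply the Euclidean algorithm:
  3a**2 − 6a − 105 = (3/5)(5a**2 − 25a + 130) + (9a − 183)
  5a**2 − 25a + 130 = ((5/9)a + 230/27)(9a − 183) + (15200/9)
  9a − 183 = ((81/15200)a − 1647/15200)(15200/9) + (0)
The last nonzero remainder is the constant 15200/9, so the polynomials are coprime and gcd = 1.

1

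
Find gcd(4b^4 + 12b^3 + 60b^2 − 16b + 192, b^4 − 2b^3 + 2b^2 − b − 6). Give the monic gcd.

b^2 − b + 3

Euclidean algorithm in ℚ[b]:
  4b^4 + 12b^3 + 60b^2 − 16b + 192 = (4)(b^4 − 2b^3 + 2b^2 − b − 6) + (20b^3 + 52b^2 − 12b + 216)
  b^4 − 2b^3 + 2b^2 − b − 6 = ((1/20)b − 23/100)(20b^3 + 52b^2 − 12b + 216) + ((364/25)b^2 − (364/25)b + 1092/25)
  20b^3 + 52b^2 − 12b + 216 = ((125/91)b + 450/91)((364/25)b^2 − (364/25)b + 1092/25) + (0)
Last nonzero remainder: (364/25)b^2 − (364/25)b + 1092/25. Dividing through by 364/25 gives the monic gcd b^2 − b + 3.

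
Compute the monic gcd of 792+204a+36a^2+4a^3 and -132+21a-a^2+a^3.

Apply the Euclidean algorithm:
  4a^3+36a^2+204a+792 = (4)(a^3-a^2+21a-132) + (40a^2+120a+1320)
  a^3-a^2+21a-132 = ((1/40)a-1/10)(40a^2+120a+1320) + (0)
Last nonzero remainder: 40a^2+120a+1320. Dividing through by 40 gives the monic gcd a^2+3a+33.

33+3a+a^2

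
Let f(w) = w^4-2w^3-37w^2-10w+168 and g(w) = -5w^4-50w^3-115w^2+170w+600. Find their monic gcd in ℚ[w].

w^3+5w^2-2w-24

By polynomial division,
  w^4-2w^3-37w^2-10w+168 = (-1/5)(-5w^4-50w^3-115w^2+170w+600) + (-12w^3-60w^2+24w+288)
  -5w^4-50w^3-115w^2+170w+600 = ((5/12)w+25/12)(-12w^3-60w^2+24w+288) + (0)
Last nonzero remainder: -12w^3-60w^2+24w+288. Dividing through by -12 gives the monic gcd w^3+5w^2-2w-24.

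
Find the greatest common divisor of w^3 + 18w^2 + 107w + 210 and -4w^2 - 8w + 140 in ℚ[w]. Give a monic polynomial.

w + 7

Euclidean algorithm in ℚ[w]:
  w^3 + 18w^2 + 107w + 210 = (-(1/4)w - 4)(-4w^2 - 8w + 140) + (110w + 770)
  -4w^2 - 8w + 140 = (-(2/55)w + 2/11)(110w + 770) + (0)
Last nonzero remainder: 110w + 770. Dividing through by 110 gives the monic gcd w + 7.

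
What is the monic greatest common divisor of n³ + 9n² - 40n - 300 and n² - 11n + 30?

Apply the Euclidean algorithm:
  n³ + 9n² - 40n - 300 = (n + 20)(n² - 11n + 30) + (150n - 900)
  n² - 11n + 30 = ((1/150)n - 1/30)(150n - 900) + (0)
Last nonzero remainder: 150n - 900. Dividing through by 150 gives the monic gcd n - 6.

n - 6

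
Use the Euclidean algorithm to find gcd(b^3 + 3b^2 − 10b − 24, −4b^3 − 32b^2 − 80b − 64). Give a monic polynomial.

b^2 + 6b + 8

Euclidean algorithm in ℚ[b]:
  b^3 + 3b^2 − 10b − 24 = (−1/4)(−4b^3 − 32b^2 − 80b − 64) + (−5b^2 − 30b − 40)
  −4b^3 − 32b^2 − 80b − 64 = ((4/5)b + 8/5)(−5b^2 − 30b − 40) + (0)
Last nonzero remainder: −5b^2 − 30b − 40. Dividing through by −5 gives the monic gcd b^2 + 6b + 8.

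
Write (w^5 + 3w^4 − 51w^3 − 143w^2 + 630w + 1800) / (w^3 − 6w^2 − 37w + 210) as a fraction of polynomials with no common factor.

(w^3 + 2w^2 − 23w − 60)/(w − 7)

Apply the Euclidean algorithm:
  w^5 + 3w^4 − 51w^3 − 143w^2 + 630w + 1800 = (w^2 + 9w + 40)(w^3 − 6w^2 − 37w + 210) + (220w^2 + 220w − 6600)
  w^3 − 6w^2 − 37w + 210 = ((1/220)w − 7/220)(220w^2 + 220w − 6600) + (0)
Last nonzero remainder: 220w^2 + 220w − 6600. Dividing through by 220 gives the monic gcd w^2 + w − 30.
Cancel w^2 + w − 30 from numerator and denominator to get the reduced form.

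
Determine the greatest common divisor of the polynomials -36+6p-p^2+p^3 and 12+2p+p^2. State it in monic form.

Apply the Euclidean algorithm:
  p^3-p^2+6p-36 = (p-3)(p^2+2p+12) + (0)
The last nonzero remainder p^2+2p+12 is already monic.

12+2p+p^2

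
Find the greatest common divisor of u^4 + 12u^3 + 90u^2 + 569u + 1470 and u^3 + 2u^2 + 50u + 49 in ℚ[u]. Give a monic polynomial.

u^2 + u + 49

Apply the Euclidean algorithm:
  u^4 + 12u^3 + 90u^2 + 569u + 1470 = (u + 10)(u^3 + 2u^2 + 50u + 49) + (20u^2 + 20u + 980)
  u^3 + 2u^2 + 50u + 49 = ((1/20)u + 1/20)(20u^2 + 20u + 980) + (0)
Last nonzero remainder: 20u^2 + 20u + 980. Dividing through by 20 gives the monic gcd u^2 + u + 49.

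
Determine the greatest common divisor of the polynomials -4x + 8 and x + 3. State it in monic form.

1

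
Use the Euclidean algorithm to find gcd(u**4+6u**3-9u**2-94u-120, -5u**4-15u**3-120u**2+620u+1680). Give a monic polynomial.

u**2-2u-8

Apply the Euclidean algorithm:
  u**4+6u**3-9u**2-94u-120 = (-1/5)(-5u**4-15u**3-120u**2+620u+1680) + (3u**3-33u**2+30u+216)
  -5u**4-15u**3-120u**2+620u+1680 = (-(5/3)u-70/3)(3u**3-33u**2+30u+216) + (-840u**2+1680u+6720)
  3u**3-33u**2+30u+216 = (-(1/280)u+9/280)(-840u**2+1680u+6720) + (0)
Last nonzero remainder: -840u**2+1680u+6720. Dividing through by -840 gives the monic gcd u**2-2u-8.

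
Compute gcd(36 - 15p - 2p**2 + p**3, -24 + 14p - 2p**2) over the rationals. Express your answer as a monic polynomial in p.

-3 + p

Repeated division with remainder:
  p**3 - 2p**2 - 15p + 36 = (-(1/2)p - 5/2)(-2p**2 + 14p - 24) + (8p - 24)
  -2p**2 + 14p - 24 = (-(1/4)p + 1)(8p - 24) + (0)
Last nonzero remainder: 8p - 24. Dividing through by 8 gives the monic gcd p - 3.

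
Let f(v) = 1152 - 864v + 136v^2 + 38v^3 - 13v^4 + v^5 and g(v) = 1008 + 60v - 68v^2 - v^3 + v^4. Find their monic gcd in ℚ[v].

Apply the Euclidean algorithm:
  v^5 - 13v^4 + 38v^3 + 136v^2 - 864v + 1152 = (v - 12)(v^4 - v^3 - 68v^2 + 60v + 1008) + (94v^3 - 740v^2 - 1152v + 13248)
  v^4 - v^3 - 68v^2 + 60v + 1008 = ((1/94)v + 323/4418)(94v^3 - 740v^2 - 1152v + 13248) + (-(3630/2209)v^2 + (7260/2209)v + 87120/2209)
  94v^3 - 740v^2 - 1152v + 13248 = (-(103823/1815)v + 203228/605)(-(3630/2209)v^2 + (7260/2209)v + 87120/2209) + (0)
Last nonzero remainder: -(3630/2209)v^2 + (7260/2209)v + 87120/2209. Dividing through by -3630/2209 gives the monic gcd v^2 - 2v - 24.

-24 - 2v + v^2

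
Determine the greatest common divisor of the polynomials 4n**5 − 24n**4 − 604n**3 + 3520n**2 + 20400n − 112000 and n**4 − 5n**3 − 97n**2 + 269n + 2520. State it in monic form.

Euclidean algorithm in ℚ[n]:
  4n**5 − 24n**4 − 604n**3 + 3520n**2 + 20400n − 112000 = (4n − 4)(n**4 − 5n**3 − 97n**2 + 269n + 2520) + (−236n**3 + 2056n**2 + 11396n − 101920)
  n**4 − 5n**3 − 97n**2 + 269n + 2520 = (−(1/236)n − 219/13924)(−236n**3 + 2056n**2 + 11396n − 101920) + (−(57000/3481)n**2 + (57000/3481)n + 3192000/3481)
  −236n**3 + 2056n**2 + 11396n − 101920 = ((205379/14250)n − 316771/2850)(−(57000/3481)n**2 + (57000/3481)n + 3192000/3481) + (0)
Last nonzero remainder: −(57000/3481)n**2 + (57000/3481)n + 3192000/3481. Dividing through by −57000/3481 gives the monic gcd n**2 − n − 56.

n**2 − n − 56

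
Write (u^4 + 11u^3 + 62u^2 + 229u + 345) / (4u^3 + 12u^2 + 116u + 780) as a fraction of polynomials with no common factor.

Repeated division with remainder:
  u^4 + 11u^3 + 62u^2 + 229u + 345 = ((1/4)u + 2)(4u^3 + 12u^2 + 116u + 780) + (9u^2 − 198u − 1215)
  4u^3 + 12u^2 + 116u + 780 = ((4/9)u + 100/9)(9u^2 − 198u − 1215) + (2856u + 14280)
  9u^2 − 198u − 1215 = ((3/952)u − 81/952)(2856u + 14280) + (0)
Last nonzero remainder: 2856u + 14280. Dividing through by 2856 gives the monic gcd u + 5.
Cancel u + 5 from numerator and denominator to get the reduced form.

(u^3 + 6u^2 + 32u + 69)/(4u^2 − 8u + 156)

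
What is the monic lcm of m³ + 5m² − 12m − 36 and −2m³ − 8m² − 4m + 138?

m⁵ + 12m⁴ + 46m³ − 5m² − 528m − 828

By polynomial division,
  m³ + 5m² − 12m − 36 = (−1/2)(−2m³ − 8m² − 4m + 138) + (m² − 14m + 33)
  −2m³ − 8m² − 4m + 138 = (−2m − 36)(m² − 14m + 33) + (−442m + 1326)
  m² − 14m + 33 = (−(1/442)m + 11/442)(−442m + 1326) + (0)
Last nonzero remainder: −442m + 1326. Dividing through by −442 gives the monic gcd m − 3.
Then lcm(f, g) = f·g / gcd(f, g); expanding and making the result monic gives the answer.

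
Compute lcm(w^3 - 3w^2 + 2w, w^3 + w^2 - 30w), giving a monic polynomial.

w^5 - 2w^4 - 31w^3 + 92w^2 - 60w

Apply the Euclidean algorithm:
  w^3 - 3w^2 + 2w = (w^3 + w^2 - 30w) + (-4w^2 + 32w)
  w^3 + w^2 - 30w = (-(1/4)w - 9/4)(-4w^2 + 32w) + (42w)
  -4w^2 + 32w = (-(2/21)w + 16/21)(42w) + (0)
Last nonzero remainder: 42w. Dividing through by 42 gives the monic gcd w.
Then lcm(f, g) = f·g / gcd(f, g); expanding and making the result monic gives the answer.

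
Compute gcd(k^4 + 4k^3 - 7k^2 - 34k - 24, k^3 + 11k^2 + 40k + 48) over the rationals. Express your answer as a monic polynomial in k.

k + 4

Apply the Euclidean algorithm:
  k^4 + 4k^3 - 7k^2 - 34k - 24 = (k - 7)(k^3 + 11k^2 + 40k + 48) + (30k^2 + 198k + 312)
  k^3 + 11k^2 + 40k + 48 = ((1/30)k + 11/75)(30k^2 + 198k + 312) + ((14/25)k + 56/25)
  30k^2 + 198k + 312 = ((375/7)k + 975/7)((14/25)k + 56/25) + (0)
Last nonzero remainder: (14/25)k + 56/25. Dividing through by 14/25 gives the monic gcd k + 4.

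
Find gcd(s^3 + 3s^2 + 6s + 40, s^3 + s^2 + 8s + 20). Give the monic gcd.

By polynomial division,
  s^3 + 3s^2 + 6s + 40 = (s^3 + s^2 + 8s + 20) + (2s^2 − 2s + 20)
  s^3 + s^2 + 8s + 20 = ((1/2)s + 1)(2s^2 − 2s + 20) + (0)
Last nonzero remainder: 2s^2 − 2s + 20. Dividing through by 2 gives the monic gcd s^2 − s + 10.

s^2 − s + 10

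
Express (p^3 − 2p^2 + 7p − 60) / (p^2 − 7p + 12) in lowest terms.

(p^2 + 2p + 15)/(p − 3)

By polynomial division,
  p^3 − 2p^2 + 7p − 60 = (p + 5)(p^2 − 7p + 12) + (30p − 120)
  p^2 − 7p + 12 = ((1/30)p − 1/10)(30p − 120) + (0)
Last nonzero remainder: 30p − 120. Dividing through by 30 gives the monic gcd p − 4.
Cancel p − 4 from numerator and denominator to get the reduced form.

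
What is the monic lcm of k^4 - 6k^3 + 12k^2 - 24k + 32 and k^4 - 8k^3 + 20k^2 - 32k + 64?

Apply the Euclidean algorithm:
  k^4 - 6k^3 + 12k^2 - 24k + 32 = (k^4 - 8k^3 + 20k^2 - 32k + 64) + (2k^3 - 8k^2 + 8k - 32)
  k^4 - 8k^3 + 20k^2 - 32k + 64 = ((1/2)k - 2)(2k^3 - 8k^2 + 8k - 32) + (0)
Last nonzero remainder: 2k^3 - 8k^2 + 8k - 32. Dividing through by 2 gives the monic gcd k^3 - 4k^2 + 4k - 16.
Then lcm(f, g) = f·g / gcd(f, g); expanding and making the result monic gives the answer.

k^5 - 10k^4 + 36k^3 - 72k^2 + 128k - 128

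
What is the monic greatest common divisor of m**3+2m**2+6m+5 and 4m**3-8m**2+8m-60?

m**2+m+5

Euclidean algorithm in ℚ[m]:
  m**3+2m**2+6m+5 = (1/4)(4m**3-8m**2+8m-60) + (4m**2+4m+20)
  4m**3-8m**2+8m-60 = (m-3)(4m**2+4m+20) + (0)
Last nonzero remainder: 4m**2+4m+20. Dividing through by 4 gives the monic gcd m**2+m+5.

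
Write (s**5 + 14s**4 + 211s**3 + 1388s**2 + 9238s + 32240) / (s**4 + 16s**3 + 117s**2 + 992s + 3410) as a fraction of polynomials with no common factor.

(s**2 + 9s + 104)/(s + 11)

By polynomial division,
  s**5 + 14s**4 + 211s**3 + 1388s**2 + 9238s + 32240 = (s - 2)(s**4 + 16s**3 + 117s**2 + 992s + 3410) + (126s**3 + 630s**2 + 7812s + 39060)
  s**4 + 16s**3 + 117s**2 + 992s + 3410 = ((1/126)s + 11/126)(126s**3 + 630s**2 + 7812s + 39060) + (0)
Last nonzero remainder: 126s**3 + 630s**2 + 7812s + 39060. Dividing through by 126 gives the monic gcd s**3 + 5s**2 + 62s + 310.
Cancel s**3 + 5s**2 + 62s + 310 from numerator and denominator to get the reduced form.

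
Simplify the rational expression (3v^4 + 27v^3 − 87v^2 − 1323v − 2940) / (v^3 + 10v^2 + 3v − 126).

(3v^3 + 6v^2 − 129v − 420)/(v^2 + 3v − 18)

Apply the Euclidean algorithm:
  3v^4 + 27v^3 − 87v^2 − 1323v − 2940 = (3v − 3)(v^3 + 10v^2 + 3v − 126) + (−66v^2 − 936v − 3318)
  v^3 + 10v^2 + 3v − 126 = (−(1/66)v + 23/363)(−66v^2 − 936v − 3318) + ((1456/121)v + 10192/121)
  −66v^2 − 936v − 3318 = (−(3993/728)v − 28677/728)((1456/121)v + 10192/121) + (0)
Last nonzero remainder: (1456/121)v + 10192/121. Dividing through by 1456/121 gives the monic gcd v + 7.
Cancel v + 7 from numerator and denominator to get the reduced form.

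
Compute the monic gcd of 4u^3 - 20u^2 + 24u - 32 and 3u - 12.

u - 4

Euclidean algorithm in ℚ[u]:
  4u^3 - 20u^2 + 24u - 32 = ((4/3)u^2 - (4/3)u + 8/3)(3u - 12) + (0)
Last nonzero remainder: 3u - 12. Dividing through by 3 gives the monic gcd u - 4.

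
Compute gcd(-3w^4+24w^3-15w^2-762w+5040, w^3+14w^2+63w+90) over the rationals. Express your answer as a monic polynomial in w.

Repeated division with remainder:
  -3w^4+24w^3-15w^2-762w+5040 = (-3w+66)(w^3+14w^2+63w+90) + (-750w^2-4650w-900)
  w^3+14w^2+63w+90 = (-(1/750)w-13/1250)(-750w^2-4650w-900) + ((336/25)w+2016/25)
  -750w^2-4650w-900 = (-(3125/56)w-625/56)((336/25)w+2016/25) + (0)
Last nonzero remainder: (336/25)w+2016/25. Dividing through by 336/25 gives the monic gcd w+6.

w+6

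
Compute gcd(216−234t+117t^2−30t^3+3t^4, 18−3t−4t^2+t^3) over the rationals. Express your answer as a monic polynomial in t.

−3+t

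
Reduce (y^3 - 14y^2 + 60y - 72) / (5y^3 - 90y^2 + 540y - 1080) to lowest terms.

By polynomial division,
  y^3 - 14y^2 + 60y - 72 = (1/5)(5y^3 - 90y^2 + 540y - 1080) + (4y^2 - 48y + 144)
  5y^3 - 90y^2 + 540y - 1080 = ((5/4)y - 15/2)(4y^2 - 48y + 144) + (0)
Last nonzero remainder: 4y^2 - 48y + 144. Dividing through by 4 gives the monic gcd y^2 - 12y + 36.
Cancel y^2 - 12y + 36 from numerator and denominator to get the reduced form.

(y - 2)/(5y - 30)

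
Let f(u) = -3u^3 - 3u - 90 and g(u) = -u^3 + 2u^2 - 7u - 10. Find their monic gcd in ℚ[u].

Repeated division with remainder:
  -3u^3 - 3u - 90 = (3)(-u^3 + 2u^2 - 7u - 10) + (-6u^2 + 18u - 60)
  -u^3 + 2u^2 - 7u - 10 = ((1/6)u + 1/6)(-6u^2 + 18u - 60) + (0)
Last nonzero remainder: -6u^2 + 18u - 60. Dividing through by -6 gives the monic gcd u^2 - 3u + 10.

u^2 - 3u + 10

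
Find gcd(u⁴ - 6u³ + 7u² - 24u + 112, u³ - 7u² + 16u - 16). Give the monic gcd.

u - 4

By polynomial division,
  u⁴ - 6u³ + 7u² - 24u + 112 = (u + 1)(u³ - 7u² + 16u - 16) + (-2u² - 24u + 128)
  u³ - 7u² + 16u - 16 = (-(1/2)u + 19/2)(-2u² - 24u + 128) + (308u - 1232)
  -2u² - 24u + 128 = (-(1/154)u - 8/77)(308u - 1232) + (0)
Last nonzero remainder: 308u - 1232. Dividing through by 308 gives the monic gcd u - 4.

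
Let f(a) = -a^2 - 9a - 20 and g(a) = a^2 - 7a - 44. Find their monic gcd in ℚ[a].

Repeated division with remainder:
  -a^2 - 9a - 20 = (-1)(a^2 - 7a - 44) + (-16a - 64)
  a^2 - 7a - 44 = (-(1/16)a + 11/16)(-16a - 64) + (0)
Last nonzero remainder: -16a - 64. Dividing through by -16 gives the monic gcd a + 4.

a + 4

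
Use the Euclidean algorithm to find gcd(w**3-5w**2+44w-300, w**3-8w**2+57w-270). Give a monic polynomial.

w-6

Repeated division with remainder:
  w**3-5w**2+44w-300 = (w**3-8w**2+57w-270) + (3w**2-13w-30)
  w**3-8w**2+57w-270 = ((1/3)w-11/9)(3w**2-13w-30) + ((460/9)w-920/3)
  3w**2-13w-30 = ((27/460)w+9/92)((460/9)w-920/3) + (0)
Last nonzero remainder: (460/9)w-920/3. Dividing through by 460/9 gives the monic gcd w-6.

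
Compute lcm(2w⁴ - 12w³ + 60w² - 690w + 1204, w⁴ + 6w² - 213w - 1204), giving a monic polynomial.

w⁵ - 2w⁴ + 6w³ - 225w² - 778w + 2408

Repeated division with remainder:
  2w⁴ - 12w³ + 60w² - 690w + 1204 = (2)(w⁴ + 6w² - 213w - 1204) + (-12w³ + 48w² - 264w + 3612)
  w⁴ + 6w² - 213w - 1204 = (-(1/12)w - 1/3)(-12w³ + 48w² - 264w + 3612) + (0)
Last nonzero remainder: -12w³ + 48w² - 264w + 3612. Dividing through by -12 gives the monic gcd w³ - 4w² + 22w - 301.
Then lcm(f, g) = f·g / gcd(f, g); expanding and making the result monic gives the answer.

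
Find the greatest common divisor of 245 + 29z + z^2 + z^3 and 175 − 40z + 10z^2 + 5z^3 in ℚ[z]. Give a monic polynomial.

Euclidean algorithm in ℚ[z]:
  z^3 + z^2 + 29z + 245 = (1/5)(5z^3 + 10z^2 − 40z + 175) + (−z^2 + 37z + 210)
  5z^3 + 10z^2 − 40z + 175 = (−5z − 195)(−z^2 + 37z + 210) + (8225z + 41125)
  −z^2 + 37z + 210 = (−(1/8225)z + 6/1175)(8225z + 41125) + (0)
Last nonzero remainder: 8225z + 41125. Dividing through by 8225 gives the monic gcd z + 5.

5 + z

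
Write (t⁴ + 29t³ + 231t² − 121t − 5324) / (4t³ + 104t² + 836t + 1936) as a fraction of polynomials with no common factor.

(t² + 7t − 44)/(4t + 16)

Apply the Euclidean algorithm:
  t⁴ + 29t³ + 231t² − 121t − 5324 = ((1/4)t + 3/4)(4t³ + 104t² + 836t + 1936) + (−56t² − 1232t − 6776)
  4t³ + 104t² + 836t + 1936 = (−(1/14)t − 2/7)(−56t² − 1232t − 6776) + (0)
Last nonzero remainder: −56t² − 1232t − 6776. Dividing through by −56 gives the monic gcd t² + 22t + 121.
Cancel t² + 22t + 121 from numerator and denominator to get the reduced form.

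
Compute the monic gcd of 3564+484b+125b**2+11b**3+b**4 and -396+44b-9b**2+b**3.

Euclidean algorithm in ℚ[b]:
  b**4+11b**3+125b**2+484b+3564 = (b+20)(b**3-9b**2+44b-396) + (261b**2+11484)
  b**3-9b**2+44b-396 = ((1/261)b-1/29)(261b**2+11484) + (0)
Last nonzero remainder: 261b**2+11484. Dividing through by 261 gives the monic gcd b**2+44.

44+b**2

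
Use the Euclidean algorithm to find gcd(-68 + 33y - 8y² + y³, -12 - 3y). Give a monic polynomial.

Euclidean algorithm in ℚ[y]:
  y³ - 8y² + 33y - 68 = (-(1/3)y² + 4y - 27)(-3y - 12) + (-392)
  -3y - 12 = ((3/392)y + 3/98)(-392) + (0)
The last nonzero remainder is the constant -392, so the polynomials are coprime and gcd = 1.

1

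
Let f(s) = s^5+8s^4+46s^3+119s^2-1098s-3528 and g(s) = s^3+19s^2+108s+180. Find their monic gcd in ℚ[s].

s^2+9s+18

Euclidean algorithm in ℚ[s]:
  s^5+8s^4+46s^3+119s^2-1098s-3528 = (s^2-11s+147)(s^3+19s^2+108s+180) + (-1666s^2-14994s-29988)
  s^3+19s^2+108s+180 = (-(1/1666)s-5/833)(-1666s^2-14994s-29988) + (0)
Last nonzero remainder: -1666s^2-14994s-29988. Dividing through by -1666 gives the monic gcd s^2+9s+18.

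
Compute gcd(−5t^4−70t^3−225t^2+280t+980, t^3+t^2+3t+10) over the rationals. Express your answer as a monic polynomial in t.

Euclidean algorithm in ℚ[t]:
  −5t^4−70t^3−225t^2+280t+980 = (−5t−65)(t^3+t^2+3t+10) + (−145t^2+525t+1630)
  t^3+t^2+3t+10 = (−(1/145)t−134/4205)(−145t^2+525t+1630) + ((26047/841)t+52094/841)
  −145t^2+525t+1630 = (−(121945/26047)t+685415/26047)((26047/841)t+52094/841) + (0)
Last nonzero remainder: (26047/841)t+52094/841. Dividing through by 26047/841 gives the monic gcd t+2.

t+2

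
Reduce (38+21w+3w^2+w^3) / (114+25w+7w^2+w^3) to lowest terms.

(2+w)/(6+w)

By polynomial division,
  w^3+3w^2+21w+38 = (w^3+7w^2+25w+114) + (-4w^2-4w-76)
  w^3+7w^2+25w+114 = (-(1/4)w-3/2)(-4w^2-4w-76) + (0)
Last nonzero remainder: -4w^2-4w-76. Dividing through by -4 gives the monic gcd w^2+w+19.
Cancel w^2+w+19 from numerator and denominator to get the reduced form.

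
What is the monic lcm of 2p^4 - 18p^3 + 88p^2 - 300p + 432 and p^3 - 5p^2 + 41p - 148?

Repeated division with remainder:
  2p^4 - 18p^3 + 88p^2 - 300p + 432 = (2p - 8)(p^3 - 5p^2 + 41p - 148) + (-34p^2 + 324p - 752)
  p^3 - 5p^2 + 41p - 148 = (-(1/34)p - 77/578)(-34p^2 + 324p - 752) + ((17931/289)p - 71724/289)
  -34p^2 + 324p - 752 = (-(9826/17931)p + 54332/17931)((17931/289)p - 71724/289) + (0)
Last nonzero remainder: (17931/289)p - 71724/289. Dividing through by 17931/289 gives the monic gcd p - 4.
Then lcm(f, g) = f·g / gcd(f, g); expanding and making the result monic gives the answer.

p^6 - 10p^5 + 90p^4 - 527p^3 + 1994p^2 - 5766p + 7992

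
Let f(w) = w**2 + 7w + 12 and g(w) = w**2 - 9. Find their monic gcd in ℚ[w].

w + 3

Euclidean algorithm in ℚ[w]:
  w**2 + 7w + 12 = (w**2 - 9) + (7w + 21)
  w**2 - 9 = ((1/7)w - 3/7)(7w + 21) + (0)
Last nonzero remainder: 7w + 21. Dividing through by 7 gives the monic gcd w + 3.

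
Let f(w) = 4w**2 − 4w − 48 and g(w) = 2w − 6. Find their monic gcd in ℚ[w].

1

By polynomial division,
  4w**2 − 4w − 48 = (2w + 4)(2w − 6) + (−24)
  2w − 6 = (−(1/12)w + 1/4)(−24) + (0)
The last nonzero remainder is the constant −24, so the polynomials are coprime and gcd = 1.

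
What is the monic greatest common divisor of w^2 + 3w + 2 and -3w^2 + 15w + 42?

By polynomial division,
  w^2 + 3w + 2 = (-1/3)(-3w^2 + 15w + 42) + (8w + 16)
  -3w^2 + 15w + 42 = (-(3/8)w + 21/8)(8w + 16) + (0)
Last nonzero remainder: 8w + 16. Dividing through by 8 gives the monic gcd w + 2.

w + 2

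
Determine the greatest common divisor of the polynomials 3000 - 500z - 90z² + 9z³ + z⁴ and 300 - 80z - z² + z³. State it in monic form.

Apply the Euclidean algorithm:
  z⁴ + 9z³ - 90z² - 500z + 3000 = (z + 10)(z³ - z² - 80z + 300) + (0)
The last nonzero remainder z³ - z² - 80z + 300 is already monic.

300 - 80z - z² + z³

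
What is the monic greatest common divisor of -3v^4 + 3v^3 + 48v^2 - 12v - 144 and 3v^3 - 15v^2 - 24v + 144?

v^2 - v - 12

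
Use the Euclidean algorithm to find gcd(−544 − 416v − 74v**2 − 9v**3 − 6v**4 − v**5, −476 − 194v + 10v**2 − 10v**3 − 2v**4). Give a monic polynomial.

34 + 9v − 2v**2 + v**3

Euclidean algorithm in ℚ[v]:
  −v**5 − 6v**4 − 9v**3 − 74v**2 − 416v − 544 = ((1/2)v + 1/2)(−2v**4 − 10v**3 + 10v**2 − 194v − 476) + (−9v**3 + 18v**2 − 81v − 306)
  −2v**4 − 10v**3 + 10v**2 − 194v − 476 = ((2/9)v + 14/9)(−9v**3 + 18v**2 − 81v − 306) + (0)
Last nonzero remainder: −9v**3 + 18v**2 − 81v − 306. Dividing through by −9 gives the monic gcd v**3 − 2v**2 + 9v + 34.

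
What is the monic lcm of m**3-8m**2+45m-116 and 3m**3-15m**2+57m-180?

m**5-9m**4+68m**3-281m**2+791m-1740

Repeated division with remainder:
  m**3-8m**2+45m-116 = (1/3)(3m**3-15m**2+57m-180) + (-3m**2+26m-56)
  3m**3-15m**2+57m-180 = (-m-11/3)(-3m**2+26m-56) + ((289/3)m-1156/3)
  -3m**2+26m-56 = (-(9/289)m+42/289)((289/3)m-1156/3) + (0)
Last nonzero remainder: (289/3)m-1156/3. Dividing through by 289/3 gives the monic gcd m-4.
Then lcm(f, g) = f·g / gcd(f, g); expanding and making the result monic gives the answer.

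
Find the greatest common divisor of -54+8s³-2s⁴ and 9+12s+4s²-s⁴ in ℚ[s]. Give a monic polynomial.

-9-3s-s²+s³

Euclidean algorithm in ℚ[s]:
  -2s⁴+8s³-54 = (2)(-s⁴+4s²+12s+9) + (8s³-8s²-24s-72)
  -s⁴+4s²+12s+9 = (-(1/8)s-1/8)(8s³-8s²-24s-72) + (0)
Last nonzero remainder: 8s³-8s²-24s-72. Dividing through by 8 gives the monic gcd s³-s²-3s-9.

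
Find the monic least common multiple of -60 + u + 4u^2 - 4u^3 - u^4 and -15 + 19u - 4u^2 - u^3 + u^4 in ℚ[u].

-60 + 61u + 3u^2 - 8u^3 + 3u^4 + u^5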